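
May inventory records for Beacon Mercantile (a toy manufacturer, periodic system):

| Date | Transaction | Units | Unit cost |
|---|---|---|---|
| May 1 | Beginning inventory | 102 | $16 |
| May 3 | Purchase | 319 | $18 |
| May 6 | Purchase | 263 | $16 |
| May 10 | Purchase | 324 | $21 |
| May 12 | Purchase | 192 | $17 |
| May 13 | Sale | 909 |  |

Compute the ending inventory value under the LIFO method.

May 13, 909 sold [LIFO — newest first]: 192 @ $17 + 324 @ $21 + 263 @ $16 + 130 @ $18 = $16,616
Ending inventory: 102 @ $16 + 189 @ $18 = $5,034

Ending inventory = $5,034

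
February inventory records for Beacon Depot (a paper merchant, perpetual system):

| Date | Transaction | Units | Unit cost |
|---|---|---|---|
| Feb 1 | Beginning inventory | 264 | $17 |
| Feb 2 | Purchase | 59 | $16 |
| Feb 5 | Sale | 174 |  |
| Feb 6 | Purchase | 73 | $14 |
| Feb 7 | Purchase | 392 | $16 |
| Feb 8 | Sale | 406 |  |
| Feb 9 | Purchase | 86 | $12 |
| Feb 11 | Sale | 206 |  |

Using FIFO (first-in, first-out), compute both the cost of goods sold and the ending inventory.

COGS = $12,694; ending inventory = $1,064

Feb 5, 174 sold [FIFO — oldest first]: 174 @ $17 = $2,958
Feb 8, 406 sold [FIFO — oldest first]: 90 @ $17 + 59 @ $16 + 73 @ $14 + 184 @ $16 = $6,440
Feb 11, 206 sold [FIFO — oldest first]: 206 @ $16 = $3,296
Total COGS = $2,958 + $6,440 + $3,296 = $12,694
Ending inventory: 2 @ $16 + 86 @ $12 = $1,064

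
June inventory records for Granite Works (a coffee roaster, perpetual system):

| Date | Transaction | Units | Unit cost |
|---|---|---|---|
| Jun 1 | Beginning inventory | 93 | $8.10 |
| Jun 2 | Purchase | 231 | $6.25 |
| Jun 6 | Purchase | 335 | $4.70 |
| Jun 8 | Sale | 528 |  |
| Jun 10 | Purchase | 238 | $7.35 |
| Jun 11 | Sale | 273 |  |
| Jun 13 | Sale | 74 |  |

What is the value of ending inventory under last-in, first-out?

Ending inventory = $178.20

Jun 8, 528 sold [LIFO — newest first]: 335 @ $4.70 + 193 @ $6.25 = $2,780.75
Jun 11, 273 sold [LIFO — newest first]: 238 @ $7.35 + 35 @ $6.25 = $1,968.05
Jun 13, 74 sold [LIFO — newest first]: 3 @ $6.25 + 71 @ $8.10 = $593.85
Total COGS = $2,780.75 + $1,968.05 + $593.85 = $5,342.65
Ending inventory: 22 @ $8.10 = $178.20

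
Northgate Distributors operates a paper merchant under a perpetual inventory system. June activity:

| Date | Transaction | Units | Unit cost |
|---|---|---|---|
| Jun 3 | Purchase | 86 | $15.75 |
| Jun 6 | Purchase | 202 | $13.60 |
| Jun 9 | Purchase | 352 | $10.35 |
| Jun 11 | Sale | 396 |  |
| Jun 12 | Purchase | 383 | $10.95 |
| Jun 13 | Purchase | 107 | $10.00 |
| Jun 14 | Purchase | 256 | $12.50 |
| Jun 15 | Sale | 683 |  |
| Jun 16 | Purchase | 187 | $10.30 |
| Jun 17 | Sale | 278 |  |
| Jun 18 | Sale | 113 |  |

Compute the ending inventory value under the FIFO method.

Ending inventory = $1,060.90

Jun 11, 396 sold [FIFO — oldest first]: 86 @ $15.75 + 202 @ $13.60 + 108 @ $10.35 = $5,219.50
Jun 15, 683 sold [FIFO — oldest first]: 244 @ $10.35 + 383 @ $10.95 + 56 @ $10.00 = $7,279.25
Jun 17, 278 sold [FIFO — oldest first]: 51 @ $10.00 + 227 @ $12.50 = $3,347.50
Jun 18, 113 sold [FIFO — oldest first]: 29 @ $12.50 + 84 @ $10.30 = $1,227.70
Total COGS = $5,219.50 + $7,279.25 + $3,347.50 + $1,227.70 = $17,073.95
Ending inventory: 103 @ $10.30 = $1,060.90
Check: goods available $18,134.85 = COGS $17,073.95 + ending $1,060.90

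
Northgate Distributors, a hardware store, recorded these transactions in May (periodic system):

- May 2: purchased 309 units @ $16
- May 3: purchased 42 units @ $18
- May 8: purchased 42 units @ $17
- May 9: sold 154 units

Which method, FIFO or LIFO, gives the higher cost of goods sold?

LIFO

FIFO COGS: 154 @ $16 = $2,464
LIFO COGS: 42 @ $17 + 42 @ $18 + 70 @ $16 = $2,590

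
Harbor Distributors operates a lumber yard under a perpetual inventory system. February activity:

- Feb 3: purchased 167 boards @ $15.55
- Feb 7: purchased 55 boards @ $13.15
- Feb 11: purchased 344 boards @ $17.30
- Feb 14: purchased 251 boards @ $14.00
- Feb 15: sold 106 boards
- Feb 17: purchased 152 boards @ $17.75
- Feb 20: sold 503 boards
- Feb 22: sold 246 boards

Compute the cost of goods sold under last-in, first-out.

COGS = $13,710.60

Feb 15, 106 sold [LIFO — newest first]: 106 @ $14.00 = $1,484.00
Feb 20, 503 sold [LIFO — newest first]: 152 @ $17.75 + 145 @ $14.00 + 206 @ $17.30 = $8,291.80
Feb 22, 246 sold [LIFO — newest first]: 138 @ $17.30 + 55 @ $13.15 + 53 @ $15.55 = $3,934.80
Total COGS = $1,484.00 + $8,291.80 + $3,934.80 = $13,710.60
Ending inventory: 114 @ $15.55 = $1,772.70
Check: goods available $15,483.30 = COGS $13,710.60 + ending $1,772.70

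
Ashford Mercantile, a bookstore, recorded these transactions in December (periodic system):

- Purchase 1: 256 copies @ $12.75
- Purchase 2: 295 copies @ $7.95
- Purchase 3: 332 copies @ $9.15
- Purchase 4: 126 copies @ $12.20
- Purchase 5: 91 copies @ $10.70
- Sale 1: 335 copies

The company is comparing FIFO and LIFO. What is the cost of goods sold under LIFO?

FIFO COGS: 256 @ $12.75 + 79 @ $7.95 = $3,892.05
LIFO COGS: 91 @ $10.70 + 126 @ $12.20 + 118 @ $9.15 = $3,590.60

COGS = $3,590.60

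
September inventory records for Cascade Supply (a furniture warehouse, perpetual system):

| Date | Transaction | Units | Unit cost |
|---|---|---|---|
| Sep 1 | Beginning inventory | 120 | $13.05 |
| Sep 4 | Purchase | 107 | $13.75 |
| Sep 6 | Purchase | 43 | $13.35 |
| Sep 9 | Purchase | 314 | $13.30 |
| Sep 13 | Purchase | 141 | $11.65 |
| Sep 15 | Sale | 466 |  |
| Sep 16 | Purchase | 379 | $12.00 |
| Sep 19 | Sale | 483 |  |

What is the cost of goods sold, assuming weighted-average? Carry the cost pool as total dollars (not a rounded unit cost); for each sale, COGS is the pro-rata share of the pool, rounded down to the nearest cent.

After Sep 1: 120 on hand, pool $1,566.00 (≈ $13.0500 each)
After Sep 4: 227 on hand, pool $3,037.25 (≈ $13.3800 each)
After Sep 6: 270 on hand, pool $3,611.30 (≈ $13.3752 each)
After Sep 9: 584 on hand, pool $7,787.50 (≈ $13.3348 each)
After Sep 13: 725 on hand, pool $9,430.15 (≈ $13.0071 each)
Sep 15, sell 466: 466/725 × $9,430.15 → $6,061.31
After Sep 16: 638 on hand, pool $7,916.84 (≈ $12.4088 each)
Sep 19, sell 483: 483/638 × $7,916.84 → $5,993.46
Total COGS = $6,061.31 + $5,993.46 = $12,054.77
Ending inventory (cost pool remaining) = $1,923.38

COGS = $12,054.77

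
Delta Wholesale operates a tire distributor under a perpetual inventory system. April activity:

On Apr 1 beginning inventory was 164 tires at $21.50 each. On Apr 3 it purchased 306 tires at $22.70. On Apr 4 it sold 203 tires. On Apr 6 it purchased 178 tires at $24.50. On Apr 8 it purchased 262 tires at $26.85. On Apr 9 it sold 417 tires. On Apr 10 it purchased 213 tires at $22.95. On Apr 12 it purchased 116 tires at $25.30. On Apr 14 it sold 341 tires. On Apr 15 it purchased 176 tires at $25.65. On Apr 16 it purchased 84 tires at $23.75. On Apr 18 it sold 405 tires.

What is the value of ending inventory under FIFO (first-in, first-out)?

Apr 4, 203 sold [FIFO — oldest first]: 164 @ $21.50 + 39 @ $22.70 = $4,411.30
Apr 9, 417 sold [FIFO — oldest first]: 267 @ $22.70 + 150 @ $24.50 = $9,735.90
Apr 14, 341 sold [FIFO — oldest first]: 28 @ $24.50 + 262 @ $26.85 + 51 @ $22.95 = $8,891.15
Apr 18, 405 sold [FIFO — oldest first]: 162 @ $22.95 + 116 @ $25.30 + 127 @ $25.65 = $9,910.25
Total COGS = $4,411.30 + $9,735.90 + $8,891.15 + $9,910.25 = $32,948.60
Ending inventory: 49 @ $25.65 + 84 @ $23.75 = $3,251.85
Check: goods available $36,200.45 = COGS $32,948.60 + ending $3,251.85

Ending inventory = $3,251.85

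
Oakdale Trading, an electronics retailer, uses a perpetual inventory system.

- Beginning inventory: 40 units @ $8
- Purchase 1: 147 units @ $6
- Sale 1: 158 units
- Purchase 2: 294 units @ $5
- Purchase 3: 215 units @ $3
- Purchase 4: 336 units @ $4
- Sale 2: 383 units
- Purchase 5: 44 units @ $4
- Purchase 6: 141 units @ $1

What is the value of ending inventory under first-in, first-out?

Sale 1 (158) [FIFO — oldest first]: 40 @ $8 + 118 @ $6 = $1,028
Sale 2 (383) [FIFO — oldest first]: 29 @ $6 + 294 @ $5 + 60 @ $3 = $1,824
Total COGS = $1,028 + $1,824 = $2,852
Ending inventory: 155 @ $3 + 336 @ $4 + 44 @ $4 + 141 @ $1 = $2,126
Check: goods available $4,978 = COGS $2,852 + ending $2,126

Ending inventory = $2,126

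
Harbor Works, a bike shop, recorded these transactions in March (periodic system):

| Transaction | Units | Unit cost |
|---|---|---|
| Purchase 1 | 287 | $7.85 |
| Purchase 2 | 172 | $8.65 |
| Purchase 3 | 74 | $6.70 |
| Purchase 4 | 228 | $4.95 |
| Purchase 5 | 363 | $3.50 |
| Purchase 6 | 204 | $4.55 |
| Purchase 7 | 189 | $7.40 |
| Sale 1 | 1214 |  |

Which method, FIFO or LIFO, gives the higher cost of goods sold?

FIFO

FIFO COGS: 287 @ $7.85 + 172 @ $8.65 + 74 @ $6.70 + 228 @ $4.95 + 363 @ $3.50 + 90 @ $4.55 = $7,045.15
LIFO COGS: 189 @ $7.40 + 204 @ $4.55 + 363 @ $3.50 + 228 @ $4.95 + 74 @ $6.70 + 156 @ $8.65 = $6,571.10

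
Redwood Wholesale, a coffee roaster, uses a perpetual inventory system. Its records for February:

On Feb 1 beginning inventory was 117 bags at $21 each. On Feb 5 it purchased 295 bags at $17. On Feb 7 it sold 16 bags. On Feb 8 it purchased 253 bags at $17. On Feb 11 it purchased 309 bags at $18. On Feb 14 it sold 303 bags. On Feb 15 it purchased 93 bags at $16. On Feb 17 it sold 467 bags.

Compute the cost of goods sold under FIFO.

Feb 7, 16 sold [FIFO — oldest first]: 16 @ $21 = $336
Feb 14, 303 sold [FIFO — oldest first]: 101 @ $21 + 202 @ $17 = $5,555
Feb 17, 467 sold [FIFO — oldest first]: 93 @ $17 + 253 @ $17 + 121 @ $18 = $8,060
Total COGS = $336 + $5,555 + $8,060 = $13,951
Ending inventory: 188 @ $18 + 93 @ $16 = $4,872

COGS = $13,951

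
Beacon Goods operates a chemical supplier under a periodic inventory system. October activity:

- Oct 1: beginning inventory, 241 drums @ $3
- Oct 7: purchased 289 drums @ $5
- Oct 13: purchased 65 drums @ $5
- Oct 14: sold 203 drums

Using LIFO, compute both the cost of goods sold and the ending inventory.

Oct 14, 203 sold [LIFO — newest first]: 65 @ $5 + 138 @ $5 = $1,015
Ending inventory: 241 @ $3 + 151 @ $5 = $1,478
Check: goods available $2,493 = COGS $1,015 + ending $1,478

COGS = $1,015; ending inventory = $1,478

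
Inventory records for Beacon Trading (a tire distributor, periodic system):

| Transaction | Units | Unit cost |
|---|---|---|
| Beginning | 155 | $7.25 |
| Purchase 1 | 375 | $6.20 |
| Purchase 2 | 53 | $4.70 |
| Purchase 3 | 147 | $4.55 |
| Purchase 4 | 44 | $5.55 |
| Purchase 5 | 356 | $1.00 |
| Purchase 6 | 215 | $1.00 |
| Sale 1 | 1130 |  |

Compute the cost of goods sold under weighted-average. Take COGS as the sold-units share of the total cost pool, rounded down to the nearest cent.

COGS = $4,353.56

Sale 1, sell 1130: 1130/1345 × $5,181.90 → $4,353.56
Ending inventory (cost pool remaining) = $828.34
Check: goods available $5,181.90 = COGS $4,353.56 + ending $828.34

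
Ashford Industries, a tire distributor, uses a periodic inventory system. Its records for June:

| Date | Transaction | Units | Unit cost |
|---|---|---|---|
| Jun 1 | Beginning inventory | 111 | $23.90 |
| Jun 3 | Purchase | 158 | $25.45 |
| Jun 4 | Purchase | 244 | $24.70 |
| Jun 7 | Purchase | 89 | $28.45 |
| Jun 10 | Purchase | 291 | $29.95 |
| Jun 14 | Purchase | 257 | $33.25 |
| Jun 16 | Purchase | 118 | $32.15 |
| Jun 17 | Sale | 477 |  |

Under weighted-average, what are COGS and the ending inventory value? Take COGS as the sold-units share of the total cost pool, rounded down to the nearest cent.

Jun 17, sell 477: 477/1268 × $36,287.25 → $13,650.64
Ending inventory (cost pool remaining) = $22,636.61

COGS = $13,650.64; ending inventory = $22,636.61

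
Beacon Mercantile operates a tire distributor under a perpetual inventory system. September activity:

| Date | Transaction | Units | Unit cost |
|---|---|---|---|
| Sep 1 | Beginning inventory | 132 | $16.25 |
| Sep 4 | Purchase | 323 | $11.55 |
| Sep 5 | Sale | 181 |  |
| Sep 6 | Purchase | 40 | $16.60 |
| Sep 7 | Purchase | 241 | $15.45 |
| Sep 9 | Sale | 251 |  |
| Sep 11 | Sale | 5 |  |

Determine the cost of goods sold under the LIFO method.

Sep 5, 181 sold [LIFO — newest first]: 181 @ $11.55 = $2,090.55
Sep 9, 251 sold [LIFO — newest first]: 241 @ $15.45 + 10 @ $16.60 = $3,889.45
Sep 11, 5 sold [LIFO — newest first]: 5 @ $16.60 = $83.00
Total COGS = $2,090.55 + $3,889.45 + $83.00 = $6,063.00
Ending inventory: 132 @ $16.25 + 142 @ $11.55 + 25 @ $16.60 = $4,200.10

COGS = $6,063.00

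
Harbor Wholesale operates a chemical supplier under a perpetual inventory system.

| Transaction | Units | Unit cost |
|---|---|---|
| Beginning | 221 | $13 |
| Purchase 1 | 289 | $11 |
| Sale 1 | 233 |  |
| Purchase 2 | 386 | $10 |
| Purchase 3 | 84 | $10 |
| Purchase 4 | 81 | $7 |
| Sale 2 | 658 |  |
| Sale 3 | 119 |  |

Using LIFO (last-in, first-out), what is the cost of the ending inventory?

Sale 1 (233) [LIFO — newest first]: 233 @ $11 = $2,563
Sale 2 (658) [LIFO — newest first]: 81 @ $7 + 84 @ $10 + 386 @ $10 + 56 @ $11 + 51 @ $13 = $6,546
Sale 3 (119) [LIFO — newest first]: 119 @ $13 = $1,547
Total COGS = $2,563 + $6,546 + $1,547 = $10,656
Ending inventory: 51 @ $13 = $663
Check: goods available $11,319 = COGS $10,656 + ending $663

Ending inventory = $663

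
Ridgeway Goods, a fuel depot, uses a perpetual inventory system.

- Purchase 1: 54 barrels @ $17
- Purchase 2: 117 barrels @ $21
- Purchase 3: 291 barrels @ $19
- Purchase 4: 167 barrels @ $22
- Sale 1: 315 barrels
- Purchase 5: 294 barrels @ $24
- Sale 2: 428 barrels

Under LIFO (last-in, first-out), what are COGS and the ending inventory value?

Sale 1 (315) [LIFO — newest first]: 167 @ $22 + 148 @ $19 = $6,486
Sale 2 (428) [LIFO — newest first]: 294 @ $24 + 134 @ $19 = $9,602
Total COGS = $6,486 + $9,602 = $16,088
Ending inventory: 54 @ $17 + 117 @ $21 + 9 @ $19 = $3,546
Check: goods available $19,634 = COGS $16,088 + ending $3,546

COGS = $16,088; ending inventory = $3,546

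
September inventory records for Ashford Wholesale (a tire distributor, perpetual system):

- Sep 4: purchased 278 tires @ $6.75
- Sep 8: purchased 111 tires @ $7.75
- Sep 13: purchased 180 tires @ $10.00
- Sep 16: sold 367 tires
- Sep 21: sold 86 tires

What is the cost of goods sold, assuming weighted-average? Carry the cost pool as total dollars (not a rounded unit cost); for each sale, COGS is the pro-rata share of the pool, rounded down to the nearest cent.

After Sep 4: 278 on hand, pool $1,876.50 (≈ $6.7500 each)
After Sep 8: 389 on hand, pool $2,736.75 (≈ $7.0353 each)
After Sep 13: 569 on hand, pool $4,536.75 (≈ $7.9732 each)
Sep 16, sell 367: 367/569 × $4,536.75 → $2,926.16
Sep 21, sell 86: 86/202 × $1,610.59 → $685.69
Total COGS = $2,926.16 + $685.69 = $3,611.85
Ending inventory (cost pool remaining) = $924.90
Check: goods available $4,536.75 = COGS $3,611.85 + ending $924.90

COGS = $3,611.85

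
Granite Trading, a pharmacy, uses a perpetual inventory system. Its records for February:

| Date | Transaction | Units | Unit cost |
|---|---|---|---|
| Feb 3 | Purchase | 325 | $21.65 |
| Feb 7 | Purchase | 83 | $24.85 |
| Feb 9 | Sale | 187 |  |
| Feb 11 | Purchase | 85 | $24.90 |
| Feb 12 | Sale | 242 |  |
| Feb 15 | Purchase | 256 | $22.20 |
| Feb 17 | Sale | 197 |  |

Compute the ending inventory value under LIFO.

Ending inventory = $2,695.40

Feb 9, 187 sold [LIFO — newest first]: 83 @ $24.85 + 104 @ $21.65 = $4,314.15
Feb 12, 242 sold [LIFO — newest first]: 85 @ $24.90 + 157 @ $21.65 = $5,515.55
Feb 17, 197 sold [LIFO — newest first]: 197 @ $22.20 = $4,373.40
Total COGS = $4,314.15 + $5,515.55 + $4,373.40 = $14,203.10
Ending inventory: 64 @ $21.65 + 59 @ $22.20 = $2,695.40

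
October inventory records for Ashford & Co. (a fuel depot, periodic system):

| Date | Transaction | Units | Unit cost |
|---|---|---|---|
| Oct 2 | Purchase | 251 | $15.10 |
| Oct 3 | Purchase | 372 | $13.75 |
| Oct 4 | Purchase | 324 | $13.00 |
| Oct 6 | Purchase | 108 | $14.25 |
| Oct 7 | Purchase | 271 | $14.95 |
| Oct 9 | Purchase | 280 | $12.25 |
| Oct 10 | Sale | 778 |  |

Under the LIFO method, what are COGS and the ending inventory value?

Oct 10, 778 sold [LIFO — newest first]: 280 @ $12.25 + 271 @ $14.95 + 108 @ $14.25 + 119 @ $13.00 = $10,567.45
Ending inventory: 251 @ $15.10 + 372 @ $13.75 + 205 @ $13.00 = $11,570.10
Check: goods available $22,137.55 = COGS $10,567.45 + ending $11,570.10

COGS = $10,567.45; ending inventory = $11,570.10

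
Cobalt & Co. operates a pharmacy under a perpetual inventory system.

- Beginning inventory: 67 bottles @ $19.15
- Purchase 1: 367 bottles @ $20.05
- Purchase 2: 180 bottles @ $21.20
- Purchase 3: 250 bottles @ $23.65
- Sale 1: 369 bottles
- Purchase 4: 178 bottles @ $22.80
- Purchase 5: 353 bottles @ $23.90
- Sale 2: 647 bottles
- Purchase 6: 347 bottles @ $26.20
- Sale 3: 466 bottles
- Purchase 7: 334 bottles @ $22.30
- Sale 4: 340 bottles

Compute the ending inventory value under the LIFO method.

Sale 1 (369) [LIFO — newest first]: 250 @ $23.65 + 119 @ $21.20 = $8,435.30
Sale 2 (647) [LIFO — newest first]: 353 @ $23.90 + 178 @ $22.80 + 61 @ $21.20 + 55 @ $20.05 = $14,891.05
Sale 3 (466) [LIFO — newest first]: 347 @ $26.20 + 119 @ $20.05 = $11,477.35
Sale 4 (340) [LIFO — newest first]: 334 @ $22.30 + 6 @ $20.05 = $7,568.50
Total COGS = $8,435.30 + $14,891.05 + $11,477.35 + $7,568.50 = $42,372.20
Ending inventory: 67 @ $19.15 + 187 @ $20.05 = $5,032.40

Ending inventory = $5,032.40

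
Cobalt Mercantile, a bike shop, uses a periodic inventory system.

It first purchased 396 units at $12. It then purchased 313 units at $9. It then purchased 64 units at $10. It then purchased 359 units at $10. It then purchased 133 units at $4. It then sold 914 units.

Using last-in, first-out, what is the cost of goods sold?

Sale 1 (914) [LIFO — newest first]: 133 @ $4 + 359 @ $10 + 64 @ $10 + 313 @ $9 + 45 @ $12 = $8,119
Ending inventory: 351 @ $12 = $4,212
Check: goods available $12,331 = COGS $8,119 + ending $4,212

COGS = $8,119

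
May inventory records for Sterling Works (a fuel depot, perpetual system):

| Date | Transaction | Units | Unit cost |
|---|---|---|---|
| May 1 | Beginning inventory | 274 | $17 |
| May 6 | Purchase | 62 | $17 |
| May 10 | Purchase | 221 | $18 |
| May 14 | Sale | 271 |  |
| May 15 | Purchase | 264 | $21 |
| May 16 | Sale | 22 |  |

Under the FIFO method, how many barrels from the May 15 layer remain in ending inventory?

May 14, 271 sold [FIFO — oldest first]: 271 @ $17 = $4,607
May 16, 22 sold [FIFO — oldest first]: 3 @ $17 + 19 @ $17 = $374
Total COGS = $4,607 + $374 = $4,981
Ending inventory: 43 @ $17 + 221 @ $18 + 264 @ $21 = $10,253

264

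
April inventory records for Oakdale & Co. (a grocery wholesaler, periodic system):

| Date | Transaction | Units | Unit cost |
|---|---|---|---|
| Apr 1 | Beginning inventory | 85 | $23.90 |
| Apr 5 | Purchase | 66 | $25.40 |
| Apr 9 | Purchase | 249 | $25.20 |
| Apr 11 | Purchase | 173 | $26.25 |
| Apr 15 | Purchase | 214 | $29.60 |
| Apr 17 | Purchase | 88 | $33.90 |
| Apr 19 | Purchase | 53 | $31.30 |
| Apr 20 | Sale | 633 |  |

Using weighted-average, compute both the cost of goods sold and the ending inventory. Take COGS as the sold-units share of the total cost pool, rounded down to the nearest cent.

COGS = $17,394.16; ending inventory = $8,106.29

Apr 20, sell 633: 633/928 × $25,500.45 → $17,394.16
Ending inventory (cost pool remaining) = $8,106.29
Check: goods available $25,500.45 = COGS $17,394.16 + ending $8,106.29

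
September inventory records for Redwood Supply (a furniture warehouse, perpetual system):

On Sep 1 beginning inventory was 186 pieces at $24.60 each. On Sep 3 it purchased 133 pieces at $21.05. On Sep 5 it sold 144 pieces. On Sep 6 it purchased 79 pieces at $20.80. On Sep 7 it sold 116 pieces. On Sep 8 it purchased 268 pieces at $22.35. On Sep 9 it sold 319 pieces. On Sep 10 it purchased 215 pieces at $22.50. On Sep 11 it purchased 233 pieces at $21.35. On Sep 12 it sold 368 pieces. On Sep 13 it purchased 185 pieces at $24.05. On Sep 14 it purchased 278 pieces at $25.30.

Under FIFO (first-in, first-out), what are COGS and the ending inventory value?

COGS = $21,254.85; ending inventory = $15,048.10

Sep 5, 144 sold [FIFO — oldest first]: 144 @ $24.60 = $3,542.40
Sep 7, 116 sold [FIFO — oldest first]: 42 @ $24.60 + 74 @ $21.05 = $2,590.90
Sep 9, 319 sold [FIFO — oldest first]: 59 @ $21.05 + 79 @ $20.80 + 181 @ $22.35 = $6,930.50
Sep 12, 368 sold [FIFO — oldest first]: 87 @ $22.35 + 215 @ $22.50 + 66 @ $21.35 = $8,191.05
Total COGS = $3,542.40 + $2,590.90 + $6,930.50 + $8,191.05 = $21,254.85
Ending inventory: 167 @ $21.35 + 185 @ $24.05 + 278 @ $25.30 = $15,048.10
Check: goods available $36,302.95 = COGS $21,254.85 + ending $15,048.10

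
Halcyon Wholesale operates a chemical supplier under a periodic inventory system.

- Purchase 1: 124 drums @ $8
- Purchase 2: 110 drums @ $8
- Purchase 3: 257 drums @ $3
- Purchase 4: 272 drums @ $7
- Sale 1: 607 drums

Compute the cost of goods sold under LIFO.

COGS = $3,299

Sale 1 (607) [LIFO — newest first]: 272 @ $7 + 257 @ $3 + 78 @ $8 = $3,299
Ending inventory: 124 @ $8 + 32 @ $8 = $1,248
Check: goods available $4,547 = COGS $3,299 + ending $1,248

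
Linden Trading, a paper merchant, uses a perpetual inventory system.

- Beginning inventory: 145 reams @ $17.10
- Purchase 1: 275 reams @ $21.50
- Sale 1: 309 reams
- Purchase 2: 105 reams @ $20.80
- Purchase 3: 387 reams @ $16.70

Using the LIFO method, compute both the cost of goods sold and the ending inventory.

COGS = $6,493.90; ending inventory = $10,545.00

Sale 1 (309) [LIFO — newest first]: 275 @ $21.50 + 34 @ $17.10 = $6,493.90
Ending inventory: 111 @ $17.10 + 105 @ $20.80 + 387 @ $16.70 = $10,545.00
Check: goods available $17,038.90 = COGS $6,493.90 + ending $10,545.00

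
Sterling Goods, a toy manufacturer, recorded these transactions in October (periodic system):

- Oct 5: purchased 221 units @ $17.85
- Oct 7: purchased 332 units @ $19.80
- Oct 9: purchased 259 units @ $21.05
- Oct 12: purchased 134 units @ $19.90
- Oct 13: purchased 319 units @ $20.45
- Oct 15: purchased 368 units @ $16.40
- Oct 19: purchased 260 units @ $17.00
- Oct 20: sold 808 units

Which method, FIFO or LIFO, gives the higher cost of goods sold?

FIFO

FIFO COGS: 221 @ $17.85 + 332 @ $19.80 + 255 @ $21.05 = $15,886.20
LIFO COGS: 260 @ $17.00 + 368 @ $16.40 + 180 @ $20.45 = $14,136.20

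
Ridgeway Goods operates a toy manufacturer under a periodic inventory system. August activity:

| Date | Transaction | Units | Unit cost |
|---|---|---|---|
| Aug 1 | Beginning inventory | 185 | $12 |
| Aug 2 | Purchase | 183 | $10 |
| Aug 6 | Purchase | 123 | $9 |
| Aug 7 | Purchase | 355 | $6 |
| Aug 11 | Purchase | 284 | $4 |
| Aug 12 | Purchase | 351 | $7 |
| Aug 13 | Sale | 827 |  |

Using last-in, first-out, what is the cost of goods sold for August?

COGS = $4,745

Aug 13, 827 sold [LIFO — newest first]: 351 @ $7 + 284 @ $4 + 192 @ $6 = $4,745
Ending inventory: 185 @ $12 + 183 @ $10 + 123 @ $9 + 163 @ $6 = $6,135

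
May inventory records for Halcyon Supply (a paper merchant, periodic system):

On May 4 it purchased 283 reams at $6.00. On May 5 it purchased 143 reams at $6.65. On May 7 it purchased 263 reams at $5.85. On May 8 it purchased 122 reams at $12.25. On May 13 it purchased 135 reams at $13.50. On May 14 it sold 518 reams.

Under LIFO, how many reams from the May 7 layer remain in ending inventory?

2

May 14, 518 sold [LIFO — newest first]: 135 @ $13.50 + 122 @ $12.25 + 261 @ $5.85 = $4,843.85
Ending inventory: 283 @ $6.00 + 143 @ $6.65 + 2 @ $5.85 = $2,660.65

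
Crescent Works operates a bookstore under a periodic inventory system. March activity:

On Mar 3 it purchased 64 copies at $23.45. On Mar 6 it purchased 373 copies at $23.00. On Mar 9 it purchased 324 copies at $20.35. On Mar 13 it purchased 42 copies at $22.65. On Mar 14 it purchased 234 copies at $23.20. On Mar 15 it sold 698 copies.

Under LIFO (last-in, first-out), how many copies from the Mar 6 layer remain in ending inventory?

275

Mar 15, 698 sold [LIFO — newest first]: 234 @ $23.20 + 42 @ $22.65 + 324 @ $20.35 + 98 @ $23.00 = $15,227.50
Ending inventory: 64 @ $23.45 + 275 @ $23.00 = $7,825.80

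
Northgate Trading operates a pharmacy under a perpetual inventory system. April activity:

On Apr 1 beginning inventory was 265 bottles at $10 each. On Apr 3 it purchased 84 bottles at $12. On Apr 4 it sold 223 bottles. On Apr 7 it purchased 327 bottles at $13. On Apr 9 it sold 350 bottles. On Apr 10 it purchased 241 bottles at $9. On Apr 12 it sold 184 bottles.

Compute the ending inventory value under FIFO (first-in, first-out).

Ending inventory = $1,440

Apr 4, 223 sold [FIFO — oldest first]: 223 @ $10 = $2,230
Apr 9, 350 sold [FIFO — oldest first]: 42 @ $10 + 84 @ $12 + 224 @ $13 = $4,340
Apr 12, 184 sold [FIFO — oldest first]: 103 @ $13 + 81 @ $9 = $2,068
Total COGS = $2,230 + $4,340 + $2,068 = $8,638
Ending inventory: 160 @ $9 = $1,440
Check: goods available $10,078 = COGS $8,638 + ending $1,440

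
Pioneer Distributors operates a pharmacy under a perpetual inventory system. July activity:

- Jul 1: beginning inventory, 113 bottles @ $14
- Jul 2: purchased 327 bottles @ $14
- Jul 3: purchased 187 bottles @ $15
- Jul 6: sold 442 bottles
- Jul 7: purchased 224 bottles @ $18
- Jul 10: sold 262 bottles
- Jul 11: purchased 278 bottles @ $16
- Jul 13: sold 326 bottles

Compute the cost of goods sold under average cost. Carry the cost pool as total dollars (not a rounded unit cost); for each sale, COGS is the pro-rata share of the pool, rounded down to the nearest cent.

After Jul 1: 113 on hand, pool $1,582.00 (≈ $14.0000 each)
After Jul 2: 440 on hand, pool $6,160.00 (≈ $14.0000 each)
After Jul 3: 627 on hand, pool $8,965.00 (≈ $14.2982 each)
Jul 6, sell 442: 442/627 × $8,965.00 → $6,319.82
After Jul 7: 409 on hand, pool $6,677.18 (≈ $16.3256 each)
Jul 10, sell 262: 262/409 × $6,677.18 → $4,277.31
After Jul 11: 425 on hand, pool $6,847.87 (≈ $16.1126 each)
Jul 13, sell 326: 326/425 × $6,847.87 → $5,252.71
Total COGS = $6,319.82 + $4,277.31 + $5,252.71 = $15,849.84
Ending inventory (cost pool remaining) = $1,595.16

COGS = $15,849.84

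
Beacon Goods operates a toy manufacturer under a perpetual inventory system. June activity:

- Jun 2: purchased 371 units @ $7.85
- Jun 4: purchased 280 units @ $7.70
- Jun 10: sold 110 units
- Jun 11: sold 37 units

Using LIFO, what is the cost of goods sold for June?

COGS = $1,131.90

Jun 10, 110 sold [LIFO — newest first]: 110 @ $7.70 = $847.00
Jun 11, 37 sold [LIFO — newest first]: 37 @ $7.70 = $284.90
Total COGS = $847.00 + $284.90 = $1,131.90
Ending inventory: 371 @ $7.85 + 133 @ $7.70 = $3,936.45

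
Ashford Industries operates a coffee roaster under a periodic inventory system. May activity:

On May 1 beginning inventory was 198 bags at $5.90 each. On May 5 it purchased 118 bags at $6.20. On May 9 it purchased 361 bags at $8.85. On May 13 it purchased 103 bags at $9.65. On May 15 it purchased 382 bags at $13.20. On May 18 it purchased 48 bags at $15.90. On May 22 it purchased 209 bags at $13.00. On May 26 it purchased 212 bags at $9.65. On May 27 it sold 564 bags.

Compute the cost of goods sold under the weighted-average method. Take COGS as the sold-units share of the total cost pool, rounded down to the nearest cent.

COGS = $5,759.99

May 27, sell 564: 564/1631 × $16,657.00 → $5,759.99
Ending inventory (cost pool remaining) = $10,897.01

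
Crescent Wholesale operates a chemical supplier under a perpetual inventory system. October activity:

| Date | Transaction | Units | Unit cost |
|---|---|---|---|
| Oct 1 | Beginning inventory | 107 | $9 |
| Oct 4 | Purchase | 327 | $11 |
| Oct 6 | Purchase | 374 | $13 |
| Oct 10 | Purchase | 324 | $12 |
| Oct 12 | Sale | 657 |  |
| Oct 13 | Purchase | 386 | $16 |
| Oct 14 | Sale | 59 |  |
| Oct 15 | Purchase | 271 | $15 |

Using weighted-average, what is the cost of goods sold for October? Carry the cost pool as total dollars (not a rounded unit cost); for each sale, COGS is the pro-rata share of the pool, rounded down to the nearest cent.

After Oct 1: 107 on hand, pool $963.00 (≈ $9.0000 each)
After Oct 4: 434 on hand, pool $4,560.00 (≈ $10.5069 each)
After Oct 6: 808 on hand, pool $9,422.00 (≈ $11.6609 each)
After Oct 10: 1132 on hand, pool $13,310.00 (≈ $11.7580 each)
Oct 12, sell 657: 657/1132 × $13,310.00 → $7,724.97
After Oct 13: 861 on hand, pool $11,761.03 (≈ $13.6597 each)
Oct 14, sell 59: 59/861 × $11,761.03 → $805.92
After Oct 15: 1073 on hand, pool $15,020.11 (≈ $13.9982 each)
Total COGS = $7,724.97 + $805.92 = $8,530.89
Ending inventory (cost pool remaining) = $15,020.11
Check: goods available $23,551.00 = COGS $8,530.89 + ending $15,020.11

COGS = $8,530.89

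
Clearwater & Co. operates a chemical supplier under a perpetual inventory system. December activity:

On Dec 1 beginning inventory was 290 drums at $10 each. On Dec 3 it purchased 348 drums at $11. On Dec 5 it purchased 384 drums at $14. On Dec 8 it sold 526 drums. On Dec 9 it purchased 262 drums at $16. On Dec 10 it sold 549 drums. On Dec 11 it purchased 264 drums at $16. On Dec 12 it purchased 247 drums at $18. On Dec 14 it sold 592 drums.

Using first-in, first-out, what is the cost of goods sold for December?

Dec 8, 526 sold [FIFO — oldest first]: 290 @ $10 + 236 @ $11 = $5,496
Dec 10, 549 sold [FIFO — oldest first]: 112 @ $11 + 384 @ $14 + 53 @ $16 = $7,456
Dec 14, 592 sold [FIFO — oldest first]: 209 @ $16 + 264 @ $16 + 119 @ $18 = $9,710
Total COGS = $5,496 + $7,456 + $9,710 = $22,662
Ending inventory: 128 @ $18 = $2,304

COGS = $22,662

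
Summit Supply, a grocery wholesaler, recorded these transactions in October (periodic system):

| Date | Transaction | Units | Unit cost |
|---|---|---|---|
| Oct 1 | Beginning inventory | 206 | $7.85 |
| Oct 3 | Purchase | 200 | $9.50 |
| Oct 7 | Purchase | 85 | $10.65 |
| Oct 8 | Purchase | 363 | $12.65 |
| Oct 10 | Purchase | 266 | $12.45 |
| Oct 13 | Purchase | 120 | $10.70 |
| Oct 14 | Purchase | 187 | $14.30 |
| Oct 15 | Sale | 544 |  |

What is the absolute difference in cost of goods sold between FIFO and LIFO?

FIFO COGS: 206 @ $7.85 + 200 @ $9.50 + 85 @ $10.65 + 53 @ $12.65 = $5,092.80
LIFO COGS: 187 @ $14.30 + 120 @ $10.70 + 237 @ $12.45 = $6,908.75
Difference = |$5,092.80 − $6,908.75| = $1,815.95

$1,815.95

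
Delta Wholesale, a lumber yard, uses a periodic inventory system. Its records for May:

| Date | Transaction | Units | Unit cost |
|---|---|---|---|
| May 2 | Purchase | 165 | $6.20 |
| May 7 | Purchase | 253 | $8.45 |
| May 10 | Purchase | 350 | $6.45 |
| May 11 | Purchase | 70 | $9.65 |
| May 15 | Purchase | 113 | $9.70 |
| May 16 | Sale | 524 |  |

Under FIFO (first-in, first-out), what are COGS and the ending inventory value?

COGS = $3,844.55; ending inventory = $3,345.40

May 16, 524 sold [FIFO — oldest first]: 165 @ $6.20 + 253 @ $8.45 + 106 @ $6.45 = $3,844.55
Ending inventory: 244 @ $6.45 + 70 @ $9.65 + 113 @ $9.70 = $3,345.40
Check: goods available $7,189.95 = COGS $3,844.55 + ending $3,345.40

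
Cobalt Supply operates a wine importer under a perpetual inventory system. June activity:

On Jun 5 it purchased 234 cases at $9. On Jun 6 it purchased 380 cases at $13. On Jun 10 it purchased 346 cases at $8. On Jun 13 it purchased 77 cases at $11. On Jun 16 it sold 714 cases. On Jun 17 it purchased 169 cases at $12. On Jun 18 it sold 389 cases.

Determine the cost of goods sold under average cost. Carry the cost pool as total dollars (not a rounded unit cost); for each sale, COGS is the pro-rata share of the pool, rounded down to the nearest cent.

After Jun 5: 234 on hand, pool $2,106.00 (≈ $9.0000 each)
After Jun 6: 614 on hand, pool $7,046.00 (≈ $11.4756 each)
After Jun 10: 960 on hand, pool $9,814.00 (≈ $10.2229 each)
After Jun 13: 1037 on hand, pool $10,661.00 (≈ $10.2806 each)
Jun 16, sell 714: 714/1037 × $10,661.00 → $7,340.36
After Jun 17: 492 on hand, pool $5,348.64 (≈ $10.8712 each)
Jun 18, sell 389: 389/492 × $5,348.64 → $4,228.90
Total COGS = $7,340.36 + $4,228.90 = $11,569.26
Ending inventory (cost pool remaining) = $1,119.74

COGS = $11,569.26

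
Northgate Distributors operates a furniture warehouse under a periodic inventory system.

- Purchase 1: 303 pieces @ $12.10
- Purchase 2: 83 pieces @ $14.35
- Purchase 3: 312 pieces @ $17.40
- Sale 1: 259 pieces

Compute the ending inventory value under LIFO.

Sale 1 (259) [LIFO — newest first]: 259 @ $17.40 = $4,506.60
Ending inventory: 303 @ $12.10 + 83 @ $14.35 + 53 @ $17.40 = $5,779.55
Check: goods available $10,286.15 = COGS $4,506.60 + ending $5,779.55

Ending inventory = $5,779.55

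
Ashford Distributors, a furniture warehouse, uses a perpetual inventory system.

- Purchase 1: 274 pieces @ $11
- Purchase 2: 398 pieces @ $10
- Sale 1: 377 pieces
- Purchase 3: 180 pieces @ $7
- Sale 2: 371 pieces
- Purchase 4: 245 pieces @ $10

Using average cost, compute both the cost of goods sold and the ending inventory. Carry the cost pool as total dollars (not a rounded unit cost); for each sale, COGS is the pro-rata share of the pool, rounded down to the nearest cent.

After Purchase 1: 274 on hand, pool $3,014.00 (≈ $11.0000 each)
After Purchase 2: 672 on hand, pool $6,994.00 (≈ $10.4077 each)
Sale 1, sell 377: 377/672 × $6,994.00 → $3,923.71
After Purchase 3: 475 on hand, pool $4,330.29 (≈ $9.1164 each)
Sale 2, sell 371: 371/475 × $4,330.29 → $3,382.18
After Purchase 4: 349 on hand, pool $3,398.11 (≈ $9.7367 each)
Total COGS = $3,923.71 + $3,382.18 = $7,305.89
Ending inventory (cost pool remaining) = $3,398.11

COGS = $7,305.89; ending inventory = $3,398.11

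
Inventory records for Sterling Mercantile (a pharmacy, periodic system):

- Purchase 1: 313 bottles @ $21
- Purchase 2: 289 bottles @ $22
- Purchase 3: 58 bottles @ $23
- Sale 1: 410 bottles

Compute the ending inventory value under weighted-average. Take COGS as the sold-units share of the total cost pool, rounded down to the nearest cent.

Ending inventory = $5,403.41

Sale 1, sell 410: 410/660 × $14,265.00 → $8,861.59
Ending inventory (cost pool remaining) = $5,403.41
Check: goods available $14,265.00 = COGS $8,861.59 + ending $5,403.41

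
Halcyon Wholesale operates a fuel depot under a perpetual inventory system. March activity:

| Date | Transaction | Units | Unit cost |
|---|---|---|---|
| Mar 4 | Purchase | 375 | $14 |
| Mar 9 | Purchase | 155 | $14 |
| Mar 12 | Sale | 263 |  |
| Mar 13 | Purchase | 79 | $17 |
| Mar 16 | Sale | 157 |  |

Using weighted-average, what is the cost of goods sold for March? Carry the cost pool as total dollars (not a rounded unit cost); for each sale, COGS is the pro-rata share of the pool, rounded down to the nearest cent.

COGS = $5,987.54

After Mar 4: 375 on hand, pool $5,250.00 (≈ $14.0000 each)
After Mar 9: 530 on hand, pool $7,420.00 (≈ $14.0000 each)
Mar 12, sell 263: 263/530 × $7,420.00 → $3,682.00
After Mar 13: 346 on hand, pool $5,081.00 (≈ $14.6850 each)
Mar 16, sell 157: 157/346 × $5,081.00 → $2,305.54
Total COGS = $3,682.00 + $2,305.54 = $5,987.54
Ending inventory (cost pool remaining) = $2,775.46
Check: goods available $8,763.00 = COGS $5,987.54 + ending $2,775.46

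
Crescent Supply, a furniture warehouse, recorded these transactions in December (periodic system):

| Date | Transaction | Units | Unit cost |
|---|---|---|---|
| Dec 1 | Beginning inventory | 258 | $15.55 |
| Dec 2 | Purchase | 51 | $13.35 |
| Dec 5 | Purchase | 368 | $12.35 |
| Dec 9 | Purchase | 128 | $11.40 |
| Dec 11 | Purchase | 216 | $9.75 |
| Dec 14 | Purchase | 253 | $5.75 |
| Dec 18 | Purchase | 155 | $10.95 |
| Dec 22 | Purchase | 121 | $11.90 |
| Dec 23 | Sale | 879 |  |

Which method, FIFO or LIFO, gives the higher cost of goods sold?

FIFO COGS: 258 @ $15.55 + 51 @ $13.35 + 368 @ $12.35 + 128 @ $11.40 + 74 @ $9.75 = $11,418.25
LIFO COGS: 121 @ $11.90 + 155 @ $10.95 + 253 @ $5.75 + 216 @ $9.75 + 128 @ $11.40 + 6 @ $12.35 = $8,231.20

FIFO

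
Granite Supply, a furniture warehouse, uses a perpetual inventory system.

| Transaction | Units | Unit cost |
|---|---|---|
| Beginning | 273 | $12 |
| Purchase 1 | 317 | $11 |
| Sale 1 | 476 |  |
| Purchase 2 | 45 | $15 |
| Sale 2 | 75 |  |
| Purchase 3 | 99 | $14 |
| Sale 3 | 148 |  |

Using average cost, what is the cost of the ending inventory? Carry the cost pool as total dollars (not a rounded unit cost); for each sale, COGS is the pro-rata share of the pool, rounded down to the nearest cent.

Ending inventory = $465.33

After Beginning: 273 on hand, pool $3,276.00 (≈ $12.0000 each)
After Purchase 1: 590 on hand, pool $6,763.00 (≈ $11.4627 each)
Sale 1, sell 476: 476/590 × $6,763.00 → $5,456.25
After Purchase 2: 159 on hand, pool $1,981.75 (≈ $12.4638 each)
Sale 2, sell 75: 75/159 × $1,981.75 → $934.78
After Purchase 3: 183 on hand, pool $2,432.97 (≈ $13.2949 each)
Sale 3, sell 148: 148/183 × $2,432.97 → $1,967.64
Total COGS = $5,456.25 + $934.78 + $1,967.64 = $8,358.67
Ending inventory (cost pool remaining) = $465.33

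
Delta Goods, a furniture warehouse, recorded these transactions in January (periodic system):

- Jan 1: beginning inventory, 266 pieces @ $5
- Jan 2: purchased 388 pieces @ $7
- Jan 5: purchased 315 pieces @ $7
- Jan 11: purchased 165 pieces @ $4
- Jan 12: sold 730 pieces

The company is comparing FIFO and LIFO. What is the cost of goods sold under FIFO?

COGS = $4,578

FIFO COGS: 266 @ $5 + 388 @ $7 + 76 @ $7 = $4,578
LIFO COGS: 165 @ $4 + 315 @ $7 + 250 @ $7 = $4,615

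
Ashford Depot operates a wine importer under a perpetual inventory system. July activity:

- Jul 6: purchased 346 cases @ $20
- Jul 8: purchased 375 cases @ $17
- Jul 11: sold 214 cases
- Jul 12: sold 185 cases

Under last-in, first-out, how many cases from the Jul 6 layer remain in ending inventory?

322

Jul 11, 214 sold [LIFO — newest first]: 214 @ $17 = $3,638
Jul 12, 185 sold [LIFO — newest first]: 161 @ $17 + 24 @ $20 = $3,217
Total COGS = $3,638 + $3,217 = $6,855
Ending inventory: 322 @ $20 = $6,440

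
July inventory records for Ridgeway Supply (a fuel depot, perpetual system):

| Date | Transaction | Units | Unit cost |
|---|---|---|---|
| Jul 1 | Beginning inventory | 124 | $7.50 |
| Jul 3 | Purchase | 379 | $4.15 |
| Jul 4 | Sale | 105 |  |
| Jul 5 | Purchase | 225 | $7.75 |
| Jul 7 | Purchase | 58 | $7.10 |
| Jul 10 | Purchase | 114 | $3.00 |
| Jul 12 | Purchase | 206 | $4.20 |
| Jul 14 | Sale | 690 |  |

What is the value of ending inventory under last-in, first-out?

Jul 4, 105 sold [LIFO — newest first]: 105 @ $4.15 = $435.75
Jul 14, 690 sold [LIFO — newest first]: 206 @ $4.20 + 114 @ $3.00 + 58 @ $7.10 + 225 @ $7.75 + 87 @ $4.15 = $3,723.80
Total COGS = $435.75 + $3,723.80 = $4,159.55
Ending inventory: 124 @ $7.50 + 187 @ $4.15 = $1,706.05

Ending inventory = $1,706.05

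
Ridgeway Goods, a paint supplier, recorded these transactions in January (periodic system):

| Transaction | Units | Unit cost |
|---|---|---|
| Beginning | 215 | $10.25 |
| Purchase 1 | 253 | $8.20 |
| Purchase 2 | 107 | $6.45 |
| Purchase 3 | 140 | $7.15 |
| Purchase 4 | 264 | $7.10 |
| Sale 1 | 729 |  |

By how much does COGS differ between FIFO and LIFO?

FIFO COGS: 215 @ $10.25 + 253 @ $8.20 + 107 @ $6.45 + 140 @ $7.15 + 14 @ $7.10 = $6,068.90
LIFO COGS: 264 @ $7.10 + 140 @ $7.15 + 107 @ $6.45 + 218 @ $8.20 = $5,353.15
Difference = |$6,068.90 − $5,353.15| = $715.75

$715.75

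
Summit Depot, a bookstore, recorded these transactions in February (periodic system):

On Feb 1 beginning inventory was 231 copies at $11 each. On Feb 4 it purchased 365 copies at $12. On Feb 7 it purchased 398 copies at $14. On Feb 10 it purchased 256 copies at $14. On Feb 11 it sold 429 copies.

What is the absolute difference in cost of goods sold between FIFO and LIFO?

FIFO COGS: 231 @ $11 + 198 @ $12 = $4,917
LIFO COGS: 256 @ $14 + 173 @ $14 = $6,006
Difference = |$4,917 − $6,006| = $1,089

$1,089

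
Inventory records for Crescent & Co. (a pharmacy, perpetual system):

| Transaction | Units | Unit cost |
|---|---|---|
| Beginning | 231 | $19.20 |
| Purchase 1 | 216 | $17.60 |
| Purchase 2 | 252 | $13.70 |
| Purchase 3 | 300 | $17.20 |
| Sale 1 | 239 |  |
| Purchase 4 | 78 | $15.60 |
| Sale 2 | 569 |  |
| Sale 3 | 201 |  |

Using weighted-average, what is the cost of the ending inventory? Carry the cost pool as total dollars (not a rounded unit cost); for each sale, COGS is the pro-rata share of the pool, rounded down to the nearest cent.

After Beginning: 231 on hand, pool $4,435.20 (≈ $19.2000 each)
After Purchase 1: 447 on hand, pool $8,236.80 (≈ $18.4268 each)
After Purchase 2: 699 on hand, pool $11,689.20 (≈ $16.7227 each)
After Purchase 3: 999 on hand, pool $16,849.20 (≈ $16.8661 each)
Sale 1, sell 239: 239/999 × $16,849.20 → $4,030.98
After Purchase 4: 838 on hand, pool $14,035.02 (≈ $16.7482 each)
Sale 2, sell 569: 569/838 × $14,035.02 → $9,529.74
Sale 3, sell 201: 201/269 × $4,505.28 → $3,366.39
Total COGS = $4,030.98 + $9,529.74 + $3,366.39 = $16,927.11
Ending inventory (cost pool remaining) = $1,138.89
Check: goods available $18,066.00 = COGS $16,927.11 + ending $1,138.89

Ending inventory = $1,138.89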